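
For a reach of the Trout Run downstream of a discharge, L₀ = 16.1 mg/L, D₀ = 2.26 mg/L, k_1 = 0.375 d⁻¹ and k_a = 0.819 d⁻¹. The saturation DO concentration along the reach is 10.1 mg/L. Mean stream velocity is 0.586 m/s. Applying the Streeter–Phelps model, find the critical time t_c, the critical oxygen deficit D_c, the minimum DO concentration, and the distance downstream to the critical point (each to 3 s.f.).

t_c = [1/(k_a−k_1)] ln[(k_a/k_1)(1 − D₀(k_a−k_1)/(k_1 L₀))]
= [1/(0.819−0.375)] ln[(0.819/0.375)(1 − 2.26×0.4440/(0.375×16.1))]
= (1/0.4440) ln[2.184 × 0.8338] = 2.252 × ln(1.821) = 2.252 × 0.5994 = 1.350 d.
D_c = (k_1/k_a) L₀ e^(−k_1 t_c) = (0.375/0.819) × 16.1 × e^(−0.375×1.350) = 0.4579 × 16.1 × 0.6028 = 4.443 mg/L.
Minimum DO = C_s − D_c = 10.1 − 4.443 = 5.657 mg/L.
x_c = v t_c = 0.586 m/s × 1.350 d × 86400 s/d = 68350 m ≈ 68.4 km.

t_c ≈ 1.35 d; D_c ≈ 4.44 mg/L; min DO ≈ 5.66 mg/L; x_c ≈ 68.4 km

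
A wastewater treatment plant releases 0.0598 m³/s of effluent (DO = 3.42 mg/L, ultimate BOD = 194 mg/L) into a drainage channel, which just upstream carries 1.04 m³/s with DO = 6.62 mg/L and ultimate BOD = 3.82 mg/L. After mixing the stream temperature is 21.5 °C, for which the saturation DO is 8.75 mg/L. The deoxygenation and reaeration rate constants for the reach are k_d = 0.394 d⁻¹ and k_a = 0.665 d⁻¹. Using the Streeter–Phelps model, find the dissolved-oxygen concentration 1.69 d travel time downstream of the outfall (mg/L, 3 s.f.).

DO ≈ 4.11 mg/L

Mixed DO = (1.04×6.62 + 0.0598×3.42)/(1.04+0.0598) = 7.089/1.100 = 6.446 mg/L.
Mixed L₀ = (1.04×3.82 + 0.0598×194)/(1.100) = 15.57/1.100 = 14.16 mg/L.
Initial deficit D₀ = C_s − DO₀ = 8.75 − 6.446 = 2.304 mg/L.
D(1.69) = [0.394×14.16/(0.665−0.394)](e^(−0.394×1.69) − e^(−0.665×1.69)) + 2.304 e^(−0.665×1.69)
= 20.59 × (0.5138 − 0.3250) + 2.304 × 0.3250 = 4.636 mg/L.
DO = 8.75 − 4.636 = 4.114 mg/L.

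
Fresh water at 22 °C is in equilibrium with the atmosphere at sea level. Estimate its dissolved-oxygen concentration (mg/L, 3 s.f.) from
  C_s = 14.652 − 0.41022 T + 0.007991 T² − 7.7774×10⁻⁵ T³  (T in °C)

C_s ≈ 8.67 mg/L

C_s = 14.652 − 0.41022×22 + 0.007991×22² − 7.7774×10⁻⁵×22³ = 8.667 mg/L.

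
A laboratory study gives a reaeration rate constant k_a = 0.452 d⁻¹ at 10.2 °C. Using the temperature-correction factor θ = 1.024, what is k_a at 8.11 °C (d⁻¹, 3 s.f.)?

k_a ≈ 0.430 d⁻¹

k_a(T₂) = k_a(T₁) · θ^(T₂−T₁) = 0.452 × 1.024^(8.11−10.2)
= 0.452 × 1.024^-2.09 = 0.452 × 0.9516 = 0.4301 d⁻¹.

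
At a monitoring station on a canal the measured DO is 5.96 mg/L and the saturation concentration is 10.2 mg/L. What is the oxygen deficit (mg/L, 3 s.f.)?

D ≈ 4.24 mg/L

D = C_s − C = 10.2 − 5.96 = 4.24 mg/L.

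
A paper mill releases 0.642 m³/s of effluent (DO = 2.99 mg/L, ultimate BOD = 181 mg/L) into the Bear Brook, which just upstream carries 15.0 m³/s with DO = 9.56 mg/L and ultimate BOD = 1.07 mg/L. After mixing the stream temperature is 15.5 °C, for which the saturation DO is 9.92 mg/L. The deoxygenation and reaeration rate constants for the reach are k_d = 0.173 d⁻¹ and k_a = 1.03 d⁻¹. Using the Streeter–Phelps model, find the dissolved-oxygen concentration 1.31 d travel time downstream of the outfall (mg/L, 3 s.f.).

DO ≈ 8.84 mg/L

Mixed DO = (15.0×9.56 + 0.642×2.99)/(15.0+0.642) = 145.3/15.64 = 9.290 mg/L.
Mixed L₀ = (15.0×1.07 + 0.642×181)/(15.64) = 132.3/15.64 = 8.455 mg/L.
Initial deficit D₀ = C_s − DO₀ = 9.92 − 9.290 = 0.6297 mg/L.
D(1.31) = [0.173×8.455/(1.03−0.173)](e^(−0.173×1.31) − e^(−1.03×1.31)) + 0.6297 e^(−1.03×1.31)
= 1.707 × (0.7972 − 0.2594) + 0.6297 × 0.2594 = 1.081 mg/L.
DO = 9.92 − 1.081 = 8.839 mg/L.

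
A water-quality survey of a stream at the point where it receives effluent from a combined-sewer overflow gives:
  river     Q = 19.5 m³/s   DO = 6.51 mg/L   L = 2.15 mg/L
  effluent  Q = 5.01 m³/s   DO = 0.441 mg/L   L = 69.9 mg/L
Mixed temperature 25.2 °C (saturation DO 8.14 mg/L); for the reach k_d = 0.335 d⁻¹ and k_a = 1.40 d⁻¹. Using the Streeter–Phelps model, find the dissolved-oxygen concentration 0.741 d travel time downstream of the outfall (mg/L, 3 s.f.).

Mixed DO = (19.5×6.51 + 5.01×0.441)/(19.5+5.01) = 129.2/24.51 = 5.269 mg/L.
Mixed L₀ = (19.5×2.15 + 5.01×69.9)/(24.51) = 392.1/24.51 = 16.00 mg/L.
Initial deficit D₀ = C_s − DO₀ = 8.14 − 5.269 = 2.871 mg/L.
D(0.741) = [0.335×16.00/(1.40−0.335)](e^(−0.335×0.741) − e^(−1.40×0.741)) + 2.871 e^(−1.40×0.741)
= 5.032 × (0.7802 − 0.3544) + 2.871 × 0.3544 = 3.160 mg/L.
DO = 8.14 − 3.160 = 4.980 mg/L.

DO ≈ 4.98 mg/L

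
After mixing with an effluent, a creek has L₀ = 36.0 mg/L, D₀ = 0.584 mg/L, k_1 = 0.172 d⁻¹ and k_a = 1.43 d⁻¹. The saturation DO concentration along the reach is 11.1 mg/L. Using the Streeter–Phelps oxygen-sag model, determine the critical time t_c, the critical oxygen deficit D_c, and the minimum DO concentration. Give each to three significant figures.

At the critical point dD/dt = 0, so k_1 L₀ e^(−k_1 t) = k_a D. Substituting D(t) from the Streeter–Phelps equation and solving for t gives
t_c = ln[(k_a/k_1)(1 − D₀(k_a−k_1)/(k_1 L₀))] / (k_a−k_1).
Here k_a−k_1 = 1.258 d⁻¹ and 1 − D₀(k_a−k_1)/(k_1 L₀) = 1 − 0.584×1.258/(0.172×36.0) = 0.8814, so
t_c = ln(8.314 × 0.8814) / 1.258 = 1.992 / 1.258 = 1.583 d.
D_c = (k_1/k_a) L₀ e^(−k_1 t_c) = (0.172/1.43) × 36.0 × e^(−0.172×1.583) = 0.1203 × 36.0 × 0.7616 = 3.298 mg/L.
Minimum DO = C_s − D_c = 11.1 − 3.298 = 7.802 mg/L.

t_c ≈ 1.58 d; D_c ≈ 3.30 mg/L; min DO ≈ 7.80 mg/L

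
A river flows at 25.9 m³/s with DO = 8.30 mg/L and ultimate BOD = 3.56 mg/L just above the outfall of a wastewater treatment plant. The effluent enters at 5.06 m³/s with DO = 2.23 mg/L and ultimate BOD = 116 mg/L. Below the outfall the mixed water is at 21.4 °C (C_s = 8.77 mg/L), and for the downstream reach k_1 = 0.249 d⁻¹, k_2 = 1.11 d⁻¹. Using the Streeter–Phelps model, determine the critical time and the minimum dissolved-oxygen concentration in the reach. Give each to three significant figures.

t_c ≈ 1.43 d; minimum DO ≈ 5.32 mg/L

Mixed DO = (25.9×8.30 + 5.06×2.23)/(25.9+5.06) = 226.3/30.96 = 7.308 mg/L.
Mixed L₀ = (25.9×3.56 + 5.06×116)/(30.96) = 679.2/30.96 = 21.94 mg/L.
Initial deficit D₀ = C_s − DO₀ = 8.77 − 7.308 = 1.462 mg/L.
t_c = (1/0.8610) ln[(1.11/0.249)(1 − 1.462×0.8610/(0.249×21.94))] = 1.161 × ln(3.430) = 1.432 d.
D_c = (0.249/1.11) × 21.94 × e^(−0.249×1.432) = 0.2243 × 21.94 × 0.7001 = 3.445 mg/L.
Minimum DO = 8.77 − 3.445 = 5.325 mg/L.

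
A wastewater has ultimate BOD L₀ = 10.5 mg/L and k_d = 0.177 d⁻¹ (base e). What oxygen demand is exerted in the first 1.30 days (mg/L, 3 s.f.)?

y_t = L₀(1 − e^(−k_d t)) = 10.5 × (1 − e^(−0.177×1.30))
= 10.5 × (1 − 0.7945) = 10.5 × 0.2055 = 2.158 mg/L.

y ≈ 2.16 mg/L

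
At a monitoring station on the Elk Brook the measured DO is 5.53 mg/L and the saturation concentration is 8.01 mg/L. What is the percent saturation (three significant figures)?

69.0 % saturation

% saturation = C/C_s × 100 = 5.53/8.01 × 100 = 69.0 %.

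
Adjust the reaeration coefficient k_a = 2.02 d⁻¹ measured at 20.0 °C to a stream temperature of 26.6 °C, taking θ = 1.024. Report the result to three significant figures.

k_a ≈ 2.36 d⁻¹

k_a(T₂) = k_a(T₁) · θ^(T₂−T₁) = 2.02 × 1.024^(26.6−20.0)
= 2.02 × 1.024^6.60 = 2.02 × 1.169 = 2.362 d⁻¹.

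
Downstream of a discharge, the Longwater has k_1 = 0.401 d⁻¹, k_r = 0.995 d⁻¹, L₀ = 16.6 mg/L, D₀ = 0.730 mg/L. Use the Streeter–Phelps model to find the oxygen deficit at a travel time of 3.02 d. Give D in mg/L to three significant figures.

k_1 L₀/(k_r−k_1) = 0.401×16.6/(0.995−0.401) = 6.657/0.5940 = 11.21 mg/L.
e^(−k_1 t) = e^(−0.401×3.020) = 0.2979; e^(−k_r t) = e^(−0.995×3.020) = 0.04954.
D = 11.21 × (0.2979 − 0.04954) + 0.730 × 0.04954 = 2.783 + 0.03617 = 2.819 mg/L.

D ≈ 2.82 mg/L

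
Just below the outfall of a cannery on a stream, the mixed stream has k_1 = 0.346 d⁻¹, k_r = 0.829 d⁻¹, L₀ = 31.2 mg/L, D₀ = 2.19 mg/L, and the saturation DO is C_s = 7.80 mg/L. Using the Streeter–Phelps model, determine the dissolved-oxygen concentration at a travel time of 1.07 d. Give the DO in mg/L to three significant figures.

k_1 L₀/(k_r−k_1) = 0.346×31.2/(0.829−0.346) = 10.80/0.4830 = 22.35 mg/L.
e^(−k_1 t) = e^(−0.346×1.070) = 0.6906; e^(−k_r t) = e^(−0.829×1.070) = 0.4119.
D = 22.35 × (0.6906 − 0.4119) + 2.19 × 0.4119 = 6.229 + 0.9020 = 7.131 mg/L.
DO = C_s − D = 7.80 − 7.131 = 0.6688 mg/L.

DO ≈ 0.669 mg/L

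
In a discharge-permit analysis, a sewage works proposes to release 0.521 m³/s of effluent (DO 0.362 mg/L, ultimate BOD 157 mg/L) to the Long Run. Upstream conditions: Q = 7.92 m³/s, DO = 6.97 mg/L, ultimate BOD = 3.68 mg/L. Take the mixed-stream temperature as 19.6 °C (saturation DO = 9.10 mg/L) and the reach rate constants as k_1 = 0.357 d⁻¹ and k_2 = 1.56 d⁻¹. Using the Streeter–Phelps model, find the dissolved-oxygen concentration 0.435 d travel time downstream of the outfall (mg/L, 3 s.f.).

DO ≈ 6.45 mg/L

Mixed DO = (7.92×6.97 + 0.521×0.362)/(7.92+0.521) = 55.39/8.441 = 6.562 mg/L.
Mixed L₀ = (7.92×3.68 + 0.521×157)/(8.441) = 110.9/8.441 = 13.14 mg/L.
Initial deficit D₀ = C_s − DO₀ = 9.10 − 6.562 = 2.538 mg/L.
D(0.435) = [0.357×13.14/(1.56−0.357)](e^(−0.357×0.435) − e^(−1.56×0.435)) + 2.538 e^(−1.56×0.435)
= 3.900 × (0.8562 − 0.5073) + 2.538 × 0.5073 = 2.648 mg/L.
DO = 9.10 − 2.648 = 6.452 mg/L.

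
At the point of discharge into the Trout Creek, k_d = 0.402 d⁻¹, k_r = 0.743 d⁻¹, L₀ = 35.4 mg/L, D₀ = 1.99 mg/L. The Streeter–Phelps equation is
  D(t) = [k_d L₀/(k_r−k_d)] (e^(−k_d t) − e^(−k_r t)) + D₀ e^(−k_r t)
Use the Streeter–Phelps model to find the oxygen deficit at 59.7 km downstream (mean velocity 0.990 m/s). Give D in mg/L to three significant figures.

D ≈ 7.86 mg/L

Travel time t = x/v = 59.7 km / (0.990 m/s) = 59700 m / 0.990 m/s = 60300 s = 0.6980 d.
k_d L₀/(k_r−k_d) = 0.402×35.4/(0.743−0.402) = 14.23/0.3410 = 41.73 mg/L.
e^(−k_d t) = e^(−0.402×0.6980) = 0.7553; e^(−k_r t) = e^(−0.743×0.6980) = 0.5954.
D = 41.73 × (0.7553 − 0.5954) + 1.99 × 0.5954 = 6.676 + 1.185 = 7.861 mg/L.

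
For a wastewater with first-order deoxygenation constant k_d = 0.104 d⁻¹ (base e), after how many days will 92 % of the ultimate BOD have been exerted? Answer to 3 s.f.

t ≈ 24.3 d

y/L₀ = 1 − e^(−k_d t) = 0.92 ⇒ e^(−k_d t) = 0.0800
t = −ln(0.0800) / 0.104 = 2.526 / 0.104 = 24.29 d.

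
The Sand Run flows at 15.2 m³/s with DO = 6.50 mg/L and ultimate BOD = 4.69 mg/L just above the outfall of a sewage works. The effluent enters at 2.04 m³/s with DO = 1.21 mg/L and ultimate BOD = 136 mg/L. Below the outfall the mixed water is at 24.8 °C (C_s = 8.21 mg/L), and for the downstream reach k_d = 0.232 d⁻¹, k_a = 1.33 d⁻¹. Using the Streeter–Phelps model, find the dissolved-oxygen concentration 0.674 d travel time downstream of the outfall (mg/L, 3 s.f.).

Mixed DO = (15.2×6.50 + 2.04×1.21)/(15.2+2.04) = 101.3/17.24 = 5.874 mg/L.
Mixed L₀ = (15.2×4.69 + 2.04×136)/(17.24) = 348.7/17.24 = 20.23 mg/L.
Initial deficit D₀ = C_s − DO₀ = 8.21 − 5.874 = 2.336 mg/L.
D(0.674) = [0.232×20.23/(1.33−0.232)](e^(−0.232×0.674) − e^(−1.33×0.674)) + 2.336 e^(−1.33×0.674)
= 4.274 × (0.8552 − 0.4080) + 2.336 × 0.4080 = 2.865 mg/L.
DO = 8.21 − 2.865 = 5.345 mg/L.

DO ≈ 5.35 mg/L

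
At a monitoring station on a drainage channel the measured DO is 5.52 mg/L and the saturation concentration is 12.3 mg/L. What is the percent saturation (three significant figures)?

% saturation = C/C_s × 100 = 5.52/12.3 × 100 = 44.9 %.

44.9 % saturation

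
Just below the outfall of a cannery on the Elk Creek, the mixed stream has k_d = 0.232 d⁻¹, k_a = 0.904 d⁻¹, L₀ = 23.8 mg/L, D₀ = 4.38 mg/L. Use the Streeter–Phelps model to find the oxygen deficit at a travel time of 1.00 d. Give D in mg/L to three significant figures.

D ≈ 4.96 mg/L

k_d L₀/(k_a−k_d) = 0.232×23.8/(0.904−0.232) = 5.522/0.6720 = 8.217 mg/L.
e^(−k_d t) = e^(−0.232×1.000) = 0.7929; e^(−k_a t) = e^(−0.904×1.000) = 0.4049.
D = 8.217 × (0.7929 − 0.4049) + 4.38 × 0.4049 = 3.188 + 1.774 = 4.962 mg/L.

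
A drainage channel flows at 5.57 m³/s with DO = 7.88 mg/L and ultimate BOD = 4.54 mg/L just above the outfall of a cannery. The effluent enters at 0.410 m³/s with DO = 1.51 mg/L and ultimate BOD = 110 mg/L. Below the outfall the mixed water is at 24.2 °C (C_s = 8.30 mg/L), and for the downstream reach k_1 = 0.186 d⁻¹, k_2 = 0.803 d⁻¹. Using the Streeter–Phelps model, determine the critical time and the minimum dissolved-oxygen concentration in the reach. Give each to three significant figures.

Mixed DO = (5.57×7.88 + 0.410×1.51)/(5.57+0.410) = 44.51/5.980 = 7.443 mg/L.
Mixed L₀ = (5.57×4.54 + 0.410×110)/(5.980) = 70.39/5.980 = 11.77 mg/L.
Initial deficit D₀ = C_s − DO₀ = 8.30 − 7.443 = 0.8567 mg/L.
t_c = (1/0.6170) ln[(0.803/0.186)(1 − 0.8567×0.6170/(0.186×11.77))] = 1.621 × ln(3.275) = 1.923 d.
D_c = (0.186/0.803) × 11.77 × e^(−0.186×1.923) = 0.2316 × 11.77 × 0.6993 = 1.907 mg/L.
Minimum DO = 8.30 − 1.907 = 6.393 mg/L.

t_c ≈ 1.92 d; minimum DO ≈ 6.39 mg/L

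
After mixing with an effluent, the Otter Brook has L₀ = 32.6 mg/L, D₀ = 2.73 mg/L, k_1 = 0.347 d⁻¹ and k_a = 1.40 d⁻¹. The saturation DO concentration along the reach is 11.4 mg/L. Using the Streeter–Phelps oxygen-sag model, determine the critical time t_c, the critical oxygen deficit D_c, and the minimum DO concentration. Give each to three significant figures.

t_c ≈ 1.05 d; D_c ≈ 5.62 mg/L; min DO ≈ 5.78 mg/L

With k_a/k_1 = 4.035 and 1 − D₀(k_a−k_1)/(k_1 L₀) = 0.7459,
t_c = ln(4.035 × 0.7459) / (1.40 − 0.347) = ln(3.009) / 1.053 = 1.102/1.053 = 1.046 d.
L(t_c) = L₀ e^(−k_1 t_c) = 32.6 × 0.6956 = 22.67 mg/L, and at the critical point k_a D_c = k_1 L, so D_c = (0.347/1.40) × 22.67 = 5.620 mg/L.
Minimum DO = C_s − D_c = 11.4 − 5.620 = 5.780 mg/L.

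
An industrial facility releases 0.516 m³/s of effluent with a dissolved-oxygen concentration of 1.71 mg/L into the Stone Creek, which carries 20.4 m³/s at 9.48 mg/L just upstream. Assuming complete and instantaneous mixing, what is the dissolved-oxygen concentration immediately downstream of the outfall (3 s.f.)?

Flow-weighted mixing: C = (Q_r C_r + Q_w C_w)/(Q_r + Q_w)
= (20.4×9.48 + 0.516×1.71)/(20.4 + 0.516) = 194.3/20.92 = 9.288 mg/L.

9.29 mg/L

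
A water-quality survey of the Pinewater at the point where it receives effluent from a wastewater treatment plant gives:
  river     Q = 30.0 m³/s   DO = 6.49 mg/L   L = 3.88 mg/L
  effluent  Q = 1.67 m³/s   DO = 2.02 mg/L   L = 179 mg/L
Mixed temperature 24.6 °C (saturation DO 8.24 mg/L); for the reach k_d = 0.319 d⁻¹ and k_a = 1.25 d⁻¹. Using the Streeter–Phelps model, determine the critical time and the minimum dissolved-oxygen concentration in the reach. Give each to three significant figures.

Mixed DO = (30.0×6.49 + 1.67×2.02)/(30.0+1.67) = 198.1/31.67 = 6.254 mg/L.
Mixed L₀ = (30.0×3.88 + 1.67×179)/(31.67) = 415.3/31.67 = 13.11 mg/L.
Initial deficit D₀ = C_s − DO₀ = 8.24 − 6.254 = 1.986 mg/L.
t_c = (1/0.9310) ln[(1.25/0.319)(1 − 1.986×0.9310/(0.319×13.11))] = 1.074 × ln(2.187) = 0.8405 d.
D_c = (0.319/1.25) × 13.11 × e^(−0.319×0.8405) = 0.2552 × 13.11 × 0.7648 = 2.560 mg/L.
Minimum DO = 8.24 − 2.560 = 5.680 mg/L.

t_c ≈ 0.840 d; minimum DO ≈ 5.68 mg/L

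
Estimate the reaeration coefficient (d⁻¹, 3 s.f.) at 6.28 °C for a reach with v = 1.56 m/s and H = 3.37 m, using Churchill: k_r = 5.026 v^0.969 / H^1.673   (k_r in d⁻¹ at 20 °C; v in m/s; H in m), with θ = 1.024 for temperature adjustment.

k_r(20) = 5.026 × 1.56^0.969 / 3.37^1.673 = 5.026 × 1.539 / 7.634 = 1.013 d⁻¹.
k_r(6.28) = 1.013 × 1.024^(6.28−20) = 1.013 × 0.7222 = 0.7317 d⁻¹.

k_r ≈ 0.732 d⁻¹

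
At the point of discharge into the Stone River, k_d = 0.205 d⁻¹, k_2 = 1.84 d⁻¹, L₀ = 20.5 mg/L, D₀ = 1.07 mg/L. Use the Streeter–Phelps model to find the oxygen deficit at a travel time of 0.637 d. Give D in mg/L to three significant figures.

D ≈ 1.79 mg/L

k_d L₀/(k_2−k_d) = 0.205×20.5/(1.84−0.205) = 4.202/1.635 = 2.570 mg/L.
e^(−k_d t) = e^(−0.205×0.6370) = 0.8776; e^(−k_2 t) = e^(−1.84×0.6370) = 0.3097.
D = 2.570 × (0.8776 − 0.3097) + 1.07 × 0.3097 = 1.460 + 0.3314 = 1.791 mg/L.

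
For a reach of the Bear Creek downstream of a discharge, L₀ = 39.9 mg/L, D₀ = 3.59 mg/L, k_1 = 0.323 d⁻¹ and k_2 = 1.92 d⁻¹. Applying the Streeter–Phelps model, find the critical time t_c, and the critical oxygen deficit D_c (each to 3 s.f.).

At the critical point dD/dt = 0, so k_1 L₀ e^(−k_1 t) = k_2 D. Substituting D(t) from the Streeter–Phelps equation and solving for t gives
t_c = ln[(k_2/k_1)(1 − D₀(k_2−k_1)/(k_1 L₀))] / (k_2−k_1).
Here k_2−k_1 = 1.597 d⁻¹ and 1 − D₀(k_2−k_1)/(k_1 L₀) = 1 − 3.59×1.597/(0.323×39.9) = 0.5551, so
t_c = ln(5.944 × 0.5551) / 1.597 = 1.194 / 1.597 = 0.7476 d.
L(t_c) = L₀ e^(−k_1 t_c) = 39.9 × 0.7855 = 31.34 mg/L, and at the critical point k_2 D_c = k_1 L, so D_c = (0.323/1.92) × 31.34 = 5.272 mg/L.

t_c ≈ 0.748 d; D_c ≈ 5.27 mg/L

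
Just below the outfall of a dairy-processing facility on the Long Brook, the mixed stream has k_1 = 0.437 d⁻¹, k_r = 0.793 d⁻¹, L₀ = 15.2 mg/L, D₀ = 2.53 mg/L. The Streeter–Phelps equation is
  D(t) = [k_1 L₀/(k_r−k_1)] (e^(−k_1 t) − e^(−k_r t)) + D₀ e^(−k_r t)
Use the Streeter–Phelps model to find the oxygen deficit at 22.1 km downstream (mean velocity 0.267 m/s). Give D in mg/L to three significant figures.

Travel time t = x/v = 22.1 km / (0.267 m/s) = 22100 m / 0.267 m/s = 82770 s = 0.9580 d.
k_1 L₀/(k_r−k_1) = 0.437×15.2/(0.793−0.437) = 6.642/0.3560 = 18.66 mg/L.
e^(−k_1 t) = e^(−0.437×0.9580) = 0.6579; e^(−k_r t) = e^(−0.793×0.9580) = 0.4678.
D = 18.66 × (0.6579 − 0.4678) + 2.53 × 0.4678 = 3.547 + 1.184 = 4.731 mg/L.

D ≈ 4.73 mg/L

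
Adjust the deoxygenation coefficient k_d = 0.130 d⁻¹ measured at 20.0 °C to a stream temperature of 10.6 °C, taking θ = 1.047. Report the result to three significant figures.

k_d ≈ 0.0844 d⁻¹

k_d(T₂) = k_d(T₁) · θ^(T₂−T₁) = 0.130 × 1.047^(10.6−20.0)
= 0.130 × 1.047^-9.40 = 0.130 × 0.6494 = 0.08442 d⁻¹.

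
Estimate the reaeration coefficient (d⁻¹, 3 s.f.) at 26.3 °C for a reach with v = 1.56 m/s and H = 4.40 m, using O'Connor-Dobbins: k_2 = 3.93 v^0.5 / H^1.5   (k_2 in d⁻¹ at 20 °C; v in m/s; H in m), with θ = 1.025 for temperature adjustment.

k_2(20) = 3.93 × 1.56^0.5 / 4.40^1.5 = 3.93 × 1.249 / 9.230 = 0.5318 d⁻¹.
k_2(26.3) = 0.5318 × 1.025^(26.3−20) = 0.5318 × 1.168 = 0.6213 d⁻¹.

k_2 ≈ 0.621 d⁻¹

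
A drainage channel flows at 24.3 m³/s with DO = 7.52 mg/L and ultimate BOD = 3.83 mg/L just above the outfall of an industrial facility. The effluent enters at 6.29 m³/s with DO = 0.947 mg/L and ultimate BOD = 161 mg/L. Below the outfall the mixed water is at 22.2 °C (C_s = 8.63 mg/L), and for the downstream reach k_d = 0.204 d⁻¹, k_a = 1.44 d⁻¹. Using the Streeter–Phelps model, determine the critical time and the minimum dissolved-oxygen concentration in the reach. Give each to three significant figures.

Mixed DO = (24.3×7.52 + 6.29×0.947)/(24.3+6.29) = 188.7/30.59 = 6.168 mg/L.
Mixed L₀ = (24.3×3.83 + 6.29×161)/(30.59) = 1106/30.59 = 36.15 mg/L.
Initial deficit D₀ = C_s − DO₀ = 8.63 − 6.168 = 2.462 mg/L.
t_c = (1/1.236) ln[(1.44/0.204)(1 − 2.462×1.236/(0.204×36.15))] = 0.8091 × ln(4.146) = 1.151 d.
D_c = (0.204/1.44) × 36.15 × e^(−0.204×1.151) = 0.1417 × 36.15 × 0.7908 = 4.050 mg/L.
Minimum DO = 8.63 − 4.050 = 4.580 mg/L.

t_c ≈ 1.15 d; minimum DO ≈ 4.58 mg/L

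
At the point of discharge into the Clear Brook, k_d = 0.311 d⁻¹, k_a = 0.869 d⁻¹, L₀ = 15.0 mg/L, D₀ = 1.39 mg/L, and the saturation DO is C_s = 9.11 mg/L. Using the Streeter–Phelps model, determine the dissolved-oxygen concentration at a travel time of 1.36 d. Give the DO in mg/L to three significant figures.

k_d L₀/(k_a−k_d) = 0.311×15.0/(0.869−0.311) = 4.665/0.5580 = 8.360 mg/L.
e^(−k_d t) = e^(−0.311×1.360) = 0.6551; e^(−k_a t) = e^(−0.869×1.360) = 0.3067.
D = 8.360 × (0.6551 − 0.3067) + 1.39 × 0.3067 = 2.913 + 0.4263 = 3.339 mg/L.
DO = C_s − D = 9.11 − 3.339 = 5.771 mg/L.

DO ≈ 5.77 mg/L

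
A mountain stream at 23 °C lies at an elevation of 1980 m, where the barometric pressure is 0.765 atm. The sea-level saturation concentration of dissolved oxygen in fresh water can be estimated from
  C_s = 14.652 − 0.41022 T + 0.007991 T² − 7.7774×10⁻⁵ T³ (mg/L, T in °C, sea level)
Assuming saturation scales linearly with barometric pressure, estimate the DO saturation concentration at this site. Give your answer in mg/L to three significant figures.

At sea level: C_s = 14.652 − 0.41022×23 + 0.007991×23² − 7.7774×10⁻⁵×23³ = 8.498 mg/L.
Pressure correction: C_s' = 8.498 × 0.765 = 6.501 mg/L.

C_s ≈ 6.50 mg/L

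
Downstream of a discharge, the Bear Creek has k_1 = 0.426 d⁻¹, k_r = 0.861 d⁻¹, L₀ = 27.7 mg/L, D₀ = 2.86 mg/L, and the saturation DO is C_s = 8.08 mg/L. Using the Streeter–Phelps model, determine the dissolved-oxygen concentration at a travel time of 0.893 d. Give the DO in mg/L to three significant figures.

DO ≈ 0.785 mg/L

k_1 L₀/(k_r−k_1) = 0.426×27.7/(0.861−0.426) = 11.80/0.4350 = 27.13 mg/L.
e^(−k_1 t) = e^(−0.426×0.8930) = 0.6836; e^(−k_r t) = e^(−0.861×0.8930) = 0.4635.
D = 27.13 × (0.6836 − 0.4635) + 2.86 × 0.4635 = 5.969 + 1.326 = 7.295 mg/L.
DO = C_s − D = 8.08 − 7.295 = 0.7853 mg/L.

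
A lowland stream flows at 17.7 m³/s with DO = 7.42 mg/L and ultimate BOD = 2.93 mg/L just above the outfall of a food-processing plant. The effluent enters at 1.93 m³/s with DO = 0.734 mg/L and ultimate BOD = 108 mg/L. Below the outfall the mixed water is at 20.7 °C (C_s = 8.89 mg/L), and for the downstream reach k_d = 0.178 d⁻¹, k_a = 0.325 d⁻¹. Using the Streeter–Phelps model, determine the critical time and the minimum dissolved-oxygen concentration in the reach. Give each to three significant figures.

t_c ≈ 3.13 d; minimum DO ≈ 4.73 mg/L

Mixed DO = (17.7×7.42 + 1.93×0.734)/(17.7+1.93) = 132.8/19.63 = 6.763 mg/L.
Mixed L₀ = (17.7×2.93 + 1.93×108)/(19.63) = 260.3/19.63 = 13.26 mg/L.
Initial deficit D₀ = C_s − DO₀ = 8.89 − 6.763 = 2.127 mg/L.
t_c = (1/0.1470) ln[(0.325/0.178)(1 − 2.127×0.1470/(0.178×13.26))] = 6.803 × ln(1.584) = 3.129 d.
D_c = (0.178/0.325) × 13.26 × e^(−0.178×3.129) = 0.5477 × 13.26 × 0.5730 = 4.161 mg/L.
Minimum DO = 8.89 − 4.161 = 4.729 mg/L.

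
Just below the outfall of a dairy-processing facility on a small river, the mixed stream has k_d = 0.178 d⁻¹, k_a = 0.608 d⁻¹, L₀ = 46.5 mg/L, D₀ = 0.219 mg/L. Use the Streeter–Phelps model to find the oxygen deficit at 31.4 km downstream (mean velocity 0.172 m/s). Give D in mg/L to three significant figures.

Travel time t = x/v = 31.4 km / (0.172 m/s) = 31400 m / 0.172 m/s = 182600 s = 2.113 d.
k_d L₀/(k_a−k_d) = 0.178×46.5/(0.608−0.178) = 8.277/0.4300 = 19.25 mg/L.
e^(−k_d t) = e^(−0.178×2.113) = 0.6865; e^(−k_a t) = e^(−0.608×2.113) = 0.2767.
D = 19.25 × (0.6865 − 0.2767) + 0.219 × 0.2767 = 7.888 + 0.06061 = 7.949 mg/L.

D ≈ 7.95 mg/L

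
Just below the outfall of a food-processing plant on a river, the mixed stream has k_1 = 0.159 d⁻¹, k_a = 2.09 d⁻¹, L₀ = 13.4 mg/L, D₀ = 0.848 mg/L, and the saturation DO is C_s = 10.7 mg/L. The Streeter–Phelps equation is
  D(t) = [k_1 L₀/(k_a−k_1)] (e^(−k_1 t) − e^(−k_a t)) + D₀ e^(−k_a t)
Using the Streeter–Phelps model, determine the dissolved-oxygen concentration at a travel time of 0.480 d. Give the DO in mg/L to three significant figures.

k_1 L₀/(k_a−k_1) = 0.159×13.4/(2.09−0.159) = 2.131/1.931 = 1.103 mg/L.
e^(−k_1 t) = e^(−0.159×0.4800) = 0.9265; e^(−k_a t) = e^(−2.09×0.4800) = 0.3667.
D = 1.103 × (0.9265 − 0.3667) + 0.848 × 0.3667 = 0.6177 + 0.3110 = 0.9286 mg/L.
DO = C_s − D = 10.7 − 0.9286 = 9.771 mg/L.

DO ≈ 9.77 mg/L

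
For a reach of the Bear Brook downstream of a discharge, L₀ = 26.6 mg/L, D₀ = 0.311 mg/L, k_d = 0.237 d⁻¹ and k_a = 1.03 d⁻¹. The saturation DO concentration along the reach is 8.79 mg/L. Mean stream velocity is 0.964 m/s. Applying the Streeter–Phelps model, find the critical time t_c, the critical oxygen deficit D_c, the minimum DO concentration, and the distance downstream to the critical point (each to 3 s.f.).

t_c ≈ 1.80 d; D_c ≈ 3.99 mg/L; min DO ≈ 4.80 mg/L; x_c ≈ 150 km

With k_a/k_d = 4.346 and 1 − D₀(k_a−k_d)/(k_d L₀) = 0.9609,
t_c = ln(4.346 × 0.9609) / (1.03 − 0.237) = ln(4.176) / 0.7930 = 1.429/0.7930 = 1.802 d.
D_c = (k_d/k_a) L₀ e^(−k_d t_c) = (0.237/1.03) × 26.6 × e^(−0.237×1.802) = 0.2301 × 26.6 × 0.6523 = 3.993 mg/L.
Minimum DO = C_s − D_c = 8.79 − 3.993 = 4.797 mg/L.
x_c = v t_c = 0.964 m/s × 1.802 d × 86400 s/d = 150100 m ≈ 150 km.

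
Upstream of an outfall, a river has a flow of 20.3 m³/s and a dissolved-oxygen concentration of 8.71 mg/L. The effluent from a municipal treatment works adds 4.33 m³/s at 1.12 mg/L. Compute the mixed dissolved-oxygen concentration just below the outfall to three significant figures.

Flow-weighted mixing: C = (Q_r C_r + Q_w C_w)/(Q_r + Q_w)
= (20.3×8.71 + 4.33×1.12)/(20.3 + 4.33) = 181.7/24.63 = 7.376 mg/L.

7.38 mg/L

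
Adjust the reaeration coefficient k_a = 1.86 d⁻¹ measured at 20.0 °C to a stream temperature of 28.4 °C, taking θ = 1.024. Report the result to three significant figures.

k_a(T₂) = k_a(T₁) · θ^(T₂−T₁) = 1.86 × 1.024^(28.4−20.0)
= 1.86 × 1.024^8.40 = 1.86 × 1.220 = 2.270 d⁻¹.

k_a ≈ 2.27 d⁻¹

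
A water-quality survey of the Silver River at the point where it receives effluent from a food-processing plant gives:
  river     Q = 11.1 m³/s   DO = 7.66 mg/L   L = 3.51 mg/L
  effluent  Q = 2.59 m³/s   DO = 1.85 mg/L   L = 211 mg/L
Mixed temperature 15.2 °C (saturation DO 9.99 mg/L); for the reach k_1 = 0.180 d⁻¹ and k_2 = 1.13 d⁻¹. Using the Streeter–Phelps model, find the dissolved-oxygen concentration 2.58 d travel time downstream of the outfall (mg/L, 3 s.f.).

Mixed DO = (11.1×7.66 + 2.59×1.85)/(11.1+2.59) = 89.82/13.69 = 6.561 mg/L.
Mixed L₀ = (11.1×3.51 + 2.59×211)/(13.69) = 585.5/13.69 = 42.76 mg/L.
Initial deficit D₀ = C_s − DO₀ = 9.99 − 6.561 = 3.429 mg/L.
D(2.58) = [0.180×42.76/(1.13−0.180)](e^(−0.180×2.58) − e^(−1.13×2.58)) + 3.429 e^(−1.13×2.58)
= 8.103 × (0.6285 − 0.05418) + 3.429 × 0.05418 = 4.839 mg/L.
DO = 9.99 − 4.839 = 5.151 mg/L.

DO ≈ 5.15 mg/L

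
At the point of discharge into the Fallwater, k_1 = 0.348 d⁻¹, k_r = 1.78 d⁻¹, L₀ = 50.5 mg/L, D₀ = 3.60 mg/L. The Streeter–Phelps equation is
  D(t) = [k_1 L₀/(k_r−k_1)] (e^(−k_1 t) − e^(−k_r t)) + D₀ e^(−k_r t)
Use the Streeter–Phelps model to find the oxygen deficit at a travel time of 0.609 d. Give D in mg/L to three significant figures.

k_1 L₀/(k_r−k_1) = 0.348×50.5/(1.78−0.348) = 17.57/1.432 = 12.27 mg/L.
e^(−k_1 t) = e^(−0.348×0.6090) = 0.8090; e^(−k_r t) = e^(−1.78×0.6090) = 0.3382.
D = 12.27 × (0.8090 − 0.3382) + 3.60 × 0.3382 = 5.778 + 1.218 = 6.995 mg/L.

D ≈ 7.00 mg/L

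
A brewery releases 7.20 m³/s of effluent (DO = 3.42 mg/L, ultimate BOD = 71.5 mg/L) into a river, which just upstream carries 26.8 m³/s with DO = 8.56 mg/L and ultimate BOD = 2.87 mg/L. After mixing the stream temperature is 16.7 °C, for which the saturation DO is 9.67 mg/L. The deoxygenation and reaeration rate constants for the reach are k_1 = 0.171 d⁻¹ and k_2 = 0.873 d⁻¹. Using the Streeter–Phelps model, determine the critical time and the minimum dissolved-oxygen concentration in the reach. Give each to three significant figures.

t_c ≈ 1.28 d; minimum DO ≈ 6.93 mg/L

Mixed DO = (26.8×8.56 + 7.20×3.42)/(26.8+7.20) = 254.0/34.00 = 7.472 mg/L.
Mixed L₀ = (26.8×2.87 + 7.20×71.5)/(34.00) = 591.7/34.00 = 17.40 mg/L.
Initial deficit D₀ = C_s − DO₀ = 9.67 − 7.472 = 2.198 mg/L.
t_c = (1/0.7020) ln[(0.873/0.171)(1 − 2.198×0.7020/(0.171×17.40))] = 1.425 × ln(2.458) = 1.281 d.
D_c = (0.171/0.873) × 17.40 × e^(−0.171×1.281) = 0.1959 × 17.40 × 0.8033 = 2.738 mg/L.
Minimum DO = 9.67 − 2.738 = 6.932 mg/L.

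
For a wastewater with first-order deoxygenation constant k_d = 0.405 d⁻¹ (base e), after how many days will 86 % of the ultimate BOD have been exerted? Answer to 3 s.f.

y/L₀ = 1 − e^(−k_d t) = 0.86 ⇒ e^(−k_d t) = 0.140
t = −ln(0.140) / 0.405 = 1.966 / 0.405 = 4.855 d.

t ≈ 4.85 d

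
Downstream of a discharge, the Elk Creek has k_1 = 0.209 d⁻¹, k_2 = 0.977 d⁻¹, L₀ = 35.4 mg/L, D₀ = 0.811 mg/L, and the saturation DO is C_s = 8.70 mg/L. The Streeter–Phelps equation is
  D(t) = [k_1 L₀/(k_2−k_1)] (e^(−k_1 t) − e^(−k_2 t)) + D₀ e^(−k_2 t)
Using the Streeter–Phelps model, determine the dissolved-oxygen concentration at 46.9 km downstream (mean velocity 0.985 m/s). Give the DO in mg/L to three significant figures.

DO ≈ 5.26 mg/L

Travel time t = x/v = 46.9 km / (0.985 m/s) = 46900 m / 0.985 m/s = 47610 s = 0.5511 d.
k_1 L₀/(k_2−k_1) = 0.209×35.4/(0.977−0.209) = 7.399/0.7680 = 9.634 mg/L.
e^(−k_1 t) = e^(−0.209×0.5511) = 0.8912; e^(−k_2 t) = e^(−0.977×0.5511) = 0.5837.
D = 9.634 × (0.8912 − 0.5837) + 0.811 × 0.5837 = 2.963 + 0.4734 = 3.436 mg/L.
DO = C_s − D = 8.70 − 3.436 = 5.264 mg/L.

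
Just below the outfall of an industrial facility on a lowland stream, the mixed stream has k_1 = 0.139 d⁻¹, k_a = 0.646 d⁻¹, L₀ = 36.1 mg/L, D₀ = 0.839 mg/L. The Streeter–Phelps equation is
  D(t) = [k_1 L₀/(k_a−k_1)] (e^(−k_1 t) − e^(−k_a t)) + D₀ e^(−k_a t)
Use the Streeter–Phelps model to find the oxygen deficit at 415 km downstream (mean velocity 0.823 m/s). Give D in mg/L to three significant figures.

Travel time t = x/v = 415 km / (0.823 m/s) = 415000 m / 0.823 m/s = 504300 s = 5.836 d.
k_1 L₀/(k_a−k_1) = 0.139×36.1/(0.646−0.139) = 5.018/0.5070 = 9.897 mg/L.
e^(−k_1 t) = e^(−0.139×5.836) = 0.4443; e^(−k_a t) = e^(−0.646×5.836) = 0.02305.
D = 9.897 × (0.4443 − 0.02305) + 0.839 × 0.02305 = 4.169 + 0.01934 = 4.189 mg/L.

D ≈ 4.19 mg/L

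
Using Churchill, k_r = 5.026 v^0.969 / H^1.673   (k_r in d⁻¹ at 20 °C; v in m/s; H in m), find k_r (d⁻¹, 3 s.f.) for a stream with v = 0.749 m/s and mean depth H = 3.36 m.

k_r = 5.026 × 0.749^0.969 / 3.36^1.673 = 5.026 × 0.7557 / 7.596 = 0.5001 d⁻¹.

k_r ≈ 0.500 d⁻¹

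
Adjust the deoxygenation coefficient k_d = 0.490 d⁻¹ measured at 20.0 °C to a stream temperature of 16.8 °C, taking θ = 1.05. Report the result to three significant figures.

k_d ≈ 0.419 d⁻¹

k_d(T₂) = k_d(T₁) · θ^(T₂−T₁) = 0.490 × 1.05^(16.8−20.0)
= 0.490 × 1.05^-3.20 = 0.490 × 0.8554 = 0.4192 d⁻¹.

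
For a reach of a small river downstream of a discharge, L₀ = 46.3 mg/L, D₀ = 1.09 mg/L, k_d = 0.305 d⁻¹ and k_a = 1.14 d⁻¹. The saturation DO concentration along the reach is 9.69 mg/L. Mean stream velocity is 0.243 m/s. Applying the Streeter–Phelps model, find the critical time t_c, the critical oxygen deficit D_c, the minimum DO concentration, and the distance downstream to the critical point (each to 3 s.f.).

t_c ≈ 1.50 d; D_c ≈ 7.84 mg/L; min DO ≈ 1.85 mg/L; x_c ≈ 31.5 km

With k_a/k_d = 3.738 and 1 − D₀(k_a−k_d)/(k_d L₀) = 0.9355,
t_c = ln(3.738 × 0.9355) / (1.14 − 0.305) = ln(3.497) / 0.8350 = 1.252/0.8350 = 1.499 d.
D_c = (k_d/k_a) L₀ e^(−k_d t_c) = (0.305/1.14) × 46.3 × e^(−0.305×1.499) = 0.2675 × 46.3 × 0.6330 = 7.841 mg/L.
Minimum DO = C_s − D_c = 9.69 − 7.841 = 1.849 mg/L.
x_c = v t_c = 0.243 m/s × 1.499 d × 86400 s/d = 31480 m ≈ 31.5 km.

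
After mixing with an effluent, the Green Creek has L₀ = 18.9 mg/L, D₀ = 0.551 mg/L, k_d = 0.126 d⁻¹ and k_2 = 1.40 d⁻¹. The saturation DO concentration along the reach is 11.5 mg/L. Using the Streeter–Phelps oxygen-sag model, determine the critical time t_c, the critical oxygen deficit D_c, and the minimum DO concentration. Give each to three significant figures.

t_c ≈ 1.62 d; D_c ≈ 1.39 mg/L; min DO ≈ 10.1 mg/L

At the critical point dD/dt = 0, so k_d L₀ e^(−k_d t) = k_2 D. Substituting D(t) from the Streeter–Phelps equation and solving for t gives
t_c = ln[(k_2/k_d)(1 − D₀(k_2−k_d)/(k_d L₀))] / (k_2−k_d).
Here k_2−k_d = 1.274 d⁻¹ and 1 − D₀(k_2−k_d)/(k_d L₀) = 1 − 0.551×1.274/(0.126×18.9) = 0.7052, so
t_c = ln(11.11 × 0.7052) / 1.274 = 2.059 / 1.274 = 1.616 d.
D_c = (k_d/k_2) L₀ e^(−k_d t_c) = (0.126/1.40) × 18.9 × e^(−0.126×1.616) = 0.09000 × 18.9 × 0.8158 = 1.388 mg/L.
Minimum DO = C_s − D_c = 11.5 − 1.388 = 10.11 mg/L.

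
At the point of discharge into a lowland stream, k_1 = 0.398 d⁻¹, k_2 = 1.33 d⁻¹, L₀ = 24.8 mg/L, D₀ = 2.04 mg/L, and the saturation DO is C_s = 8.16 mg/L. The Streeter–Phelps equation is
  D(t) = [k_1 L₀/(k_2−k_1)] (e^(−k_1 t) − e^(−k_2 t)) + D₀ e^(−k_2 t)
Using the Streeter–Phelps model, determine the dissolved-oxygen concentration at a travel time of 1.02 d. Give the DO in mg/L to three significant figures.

DO ≈ 3.31 mg/L

k_1 L₀/(k_2−k_1) = 0.398×24.8/(1.33−0.398) = 9.870/0.9320 = 10.59 mg/L.
e^(−k_1 t) = e^(−0.398×1.020) = 0.6663; e^(−k_2 t) = e^(−1.33×1.020) = 0.2575.
D = 10.59 × (0.6663 − 0.2575) + 2.04 × 0.2575 = 4.329 + 0.5254 = 4.855 mg/L.
DO = C_s − D = 8.16 − 4.855 = 3.305 mg/L.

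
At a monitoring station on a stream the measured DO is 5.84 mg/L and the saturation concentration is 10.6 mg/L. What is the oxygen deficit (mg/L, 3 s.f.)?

D ≈ 4.76 mg/L

D = C_s − C = 10.6 − 5.84 = 4.76 mg/L.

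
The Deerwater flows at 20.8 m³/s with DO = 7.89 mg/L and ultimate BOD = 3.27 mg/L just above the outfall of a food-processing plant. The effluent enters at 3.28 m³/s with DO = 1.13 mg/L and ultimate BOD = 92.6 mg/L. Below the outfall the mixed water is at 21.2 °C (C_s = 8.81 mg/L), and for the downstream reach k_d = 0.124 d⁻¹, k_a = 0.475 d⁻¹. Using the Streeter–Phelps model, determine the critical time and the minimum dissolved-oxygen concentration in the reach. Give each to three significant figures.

Mixed DO = (20.8×7.89 + 3.28×1.13)/(20.8+3.28) = 167.8/24.08 = 6.969 mg/L.
Mixed L₀ = (20.8×3.27 + 3.28×92.6)/(24.08) = 371.7/24.08 = 15.44 mg/L.
Initial deficit D₀ = C_s − DO₀ = 8.81 − 6.969 = 1.841 mg/L.
t_c = (1/0.3510) ln[(0.475/0.124)(1 − 1.841×0.3510/(0.124×15.44))] = 2.849 × ln(2.538) = 2.653 d.
D_c = (0.124/0.475) × 15.44 × e^(−0.124×2.653) = 0.2611 × 15.44 × 0.7196 = 2.900 mg/L.
Minimum DO = 8.81 − 2.900 = 5.910 mg/L.

t_c ≈ 2.65 d; minimum DO ≈ 5.91 mg/L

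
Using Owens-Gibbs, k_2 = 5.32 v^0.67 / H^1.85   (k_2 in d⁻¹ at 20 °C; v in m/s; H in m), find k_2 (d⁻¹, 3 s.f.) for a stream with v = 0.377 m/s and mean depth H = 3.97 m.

k_2 ≈ 0.216 d⁻¹

k_2 = 5.32 × 0.377^0.67 / 3.97^1.85 = 5.32 × 0.5202 / 12.82 = 0.2159 d⁻¹.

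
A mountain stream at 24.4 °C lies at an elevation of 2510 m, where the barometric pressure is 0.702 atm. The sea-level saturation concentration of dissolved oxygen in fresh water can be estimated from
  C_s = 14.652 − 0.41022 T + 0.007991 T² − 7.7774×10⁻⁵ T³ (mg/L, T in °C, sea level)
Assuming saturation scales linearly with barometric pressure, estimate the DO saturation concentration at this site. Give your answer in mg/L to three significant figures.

At sea level: C_s = 14.652 − 0.41022×24.4 + 0.007991×24.4² − 7.7774×10⁻⁵×24.4³ = 8.270 mg/L.
Pressure correction: C_s' = 8.270 × 0.702 = 5.806 mg/L.

C_s ≈ 5.81 mg/L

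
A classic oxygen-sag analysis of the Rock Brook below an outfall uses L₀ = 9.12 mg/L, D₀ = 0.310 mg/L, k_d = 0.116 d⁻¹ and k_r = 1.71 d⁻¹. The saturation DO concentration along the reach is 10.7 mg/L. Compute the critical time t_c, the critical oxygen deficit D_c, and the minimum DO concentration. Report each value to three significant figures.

t_c ≈ 1.29 d; D_c ≈ 0.532 mg/L; min DO ≈ 10.2 mg/L

t_c = [1/(k_r−k_d)] ln[(k_r/k_d)(1 − D₀(k_r−k_d)/(k_d L₀))]
= [1/(1.71−0.116)] ln[(1.71/0.116)(1 − 0.310×1.594/(0.116×9.12))]
= (1/1.594) ln[14.74 × 0.5329] = 0.6274 × ln(7.856) = 0.6274 × 2.061 = 1.293 d.
L(t_c) = L₀ e^(−k_d t_c) = 9.12 × 0.8607 = 7.850 mg/L, and at the critical point k_r D_c = k_d L, so D_c = (0.116/1.71) × 7.850 = 0.5325 mg/L.
Minimum DO = C_s − D_c = 10.7 − 0.5325 = 10.17 mg/L.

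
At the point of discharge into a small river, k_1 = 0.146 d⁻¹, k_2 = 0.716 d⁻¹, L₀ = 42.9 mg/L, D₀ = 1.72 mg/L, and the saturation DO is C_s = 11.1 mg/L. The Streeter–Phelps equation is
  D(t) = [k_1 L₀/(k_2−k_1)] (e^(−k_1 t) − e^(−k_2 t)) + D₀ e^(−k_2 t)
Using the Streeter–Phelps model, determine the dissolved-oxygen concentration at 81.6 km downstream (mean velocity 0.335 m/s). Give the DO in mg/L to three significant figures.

Travel time t = x/v = 81.6 km / (0.335 m/s) = 81600 m / 0.335 m/s = 243600 s = 2.819 d.
k_1 L₀/(k_2−k_1) = 0.146×42.9/(0.716−0.146) = 6.263/0.5700 = 10.99 mg/L.
e^(−k_1 t) = e^(−0.146×2.819) = 0.6626; e^(−k_2 t) = e^(−0.716×2.819) = 0.1328.
D = 10.99 × (0.6626 − 0.1328) + 1.72 × 0.1328 = 5.821 + 0.2285 = 6.049 mg/L.
DO = C_s − D = 11.1 − 6.049 = 5.051 mg/L.

DO ≈ 5.05 mg/L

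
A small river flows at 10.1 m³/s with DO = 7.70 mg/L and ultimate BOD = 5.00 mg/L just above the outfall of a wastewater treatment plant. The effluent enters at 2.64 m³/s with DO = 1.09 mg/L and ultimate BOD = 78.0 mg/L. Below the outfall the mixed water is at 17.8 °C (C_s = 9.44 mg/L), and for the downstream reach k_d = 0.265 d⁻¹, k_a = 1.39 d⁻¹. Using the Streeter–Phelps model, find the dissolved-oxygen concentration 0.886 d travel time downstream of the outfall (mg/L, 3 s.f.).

Mixed DO = (10.1×7.70 + 2.64×1.09)/(10.1+2.64) = 80.65/12.74 = 6.330 mg/L.
Mixed L₀ = (10.1×5.00 + 2.64×78.0)/(12.74) = 256.4/12.74 = 20.13 mg/L.
Initial deficit D₀ = C_s − DO₀ = 9.44 − 6.330 = 3.110 mg/L.
D(0.886) = [0.265×20.13/(1.39−0.265)](e^(−0.265×0.886) − e^(−1.39×0.886)) + 3.110 e^(−1.39×0.886)
= 4.741 × (0.7907 − 0.2918) + 3.110 × 0.2918 = 3.273 mg/L.
DO = 9.44 − 3.273 = 6.167 mg/L.

DO ≈ 6.17 mg/L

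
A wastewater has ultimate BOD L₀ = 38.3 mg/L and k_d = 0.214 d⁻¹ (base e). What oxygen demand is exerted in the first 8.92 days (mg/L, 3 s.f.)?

y ≈ 32.6 mg/L

y_t = L₀(1 − e^(−k_d t)) = 38.3 × (1 − e^(−0.214×8.92))
= 38.3 × (1 − 0.1482) = 38.3 × 0.8518 = 32.62 mg/L.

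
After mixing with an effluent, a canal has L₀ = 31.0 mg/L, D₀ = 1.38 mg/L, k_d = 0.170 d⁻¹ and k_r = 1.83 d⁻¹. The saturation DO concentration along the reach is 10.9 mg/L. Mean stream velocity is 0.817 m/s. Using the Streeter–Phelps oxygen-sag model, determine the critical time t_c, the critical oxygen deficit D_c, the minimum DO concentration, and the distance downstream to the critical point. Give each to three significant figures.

t_c ≈ 1.09 d; D_c ≈ 2.39 mg/L; min DO ≈ 8.51 mg/L; x_c ≈ 76.8 km

At the critical point dD/dt = 0, so k_d L₀ e^(−k_d t) = k_r D. Substituting D(t) from the Streeter–Phelps equation and solving for t gives
t_c = ln[(k_r/k_d)(1 − D₀(k_r−k_d)/(k_d L₀))] / (k_r−k_d).
Here k_r−k_d = 1.660 d⁻¹ and 1 − D₀(k_r−k_d)/(k_d L₀) = 1 − 1.38×1.660/(0.170×31.0) = 0.5653, so
t_c = ln(10.76 × 0.5653) / 1.660 = 1.806 / 1.660 = 1.088 d.
D_c = (k_d/k_r) L₀ e^(−k_d t_c) = (0.170/1.83) × 31.0 × e^(−0.170×1.088) = 0.09290 × 31.0 × 0.8312 = 2.394 mg/L.
Minimum DO = C_s − D_c = 10.9 − 2.394 = 8.506 mg/L.
x_c = v t_c = 0.817 m/s × 1.088 d × 86400 s/d = 76790 m ≈ 76.8 km.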